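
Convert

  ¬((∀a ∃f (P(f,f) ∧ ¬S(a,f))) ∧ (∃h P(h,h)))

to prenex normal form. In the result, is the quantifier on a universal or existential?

Drive negations inward (¬∀x A ≡ ∃x ¬A, ¬∃x A ≡ ∀x ¬A, De Morgan for ∧/∨):
  (∃a ∀f (¬P(f,f) ∨ S(a,f))) ∨ (∀h ¬P(h,h))
All bound variables are already distinct, so no renaming is needed.
Pull the quantifiers to the front (each side's bound variable is not free in the other side):
  ∃a ∀f ∀h (¬P(f,f) ∨ S(a,f) ∨ ¬P(h,h))
The quantifier ∀a sits under an odd number of negations, so it flips to ∃a.

existential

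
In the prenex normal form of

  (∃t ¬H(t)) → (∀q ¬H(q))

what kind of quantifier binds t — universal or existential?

Rewrite implications/biconditionals: A → B as ¬A ∨ B.
  ¬(∃t ¬H(t)) ∨ (∀q ¬H(q))
Drive negations inward (¬∀x A ≡ ∃x ¬A, ¬∃x A ≡ ∀x ¬A, De Morgan for ∧/∨):
  (∀t H(t)) ∨ (∀q ¬H(q))
Finally move all quantifiers to the prefix:
  ∀t ∀q (H(t) ∨ ¬H(q))
The quantifier ∃t sits under an odd number of negations (counting the antecedent side of each →), so it flips to ∀t.

universal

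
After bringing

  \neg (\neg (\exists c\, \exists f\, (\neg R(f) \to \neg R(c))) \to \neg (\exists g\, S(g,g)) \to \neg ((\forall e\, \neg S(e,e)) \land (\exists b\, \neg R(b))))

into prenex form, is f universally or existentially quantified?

universal

Eliminate → and ↔ using ¬ and ∨.
  \neg (\neg \neg (\exists c\, \exists f\, (\neg \neg R(f) \lor \neg R(c))) \lor \neg \neg (\exists g\, S(g,g)) \lor \neg ((\forall e\, \neg S(e,e)) \land (\exists b\, \neg R(b))))
Drive negations inward (¬∀x A ≡ ∃x ¬A, ¬∃x A ≡ ∀x ¬A, De Morgan for ∧/∨):
  (\forall c\, \forall f\, (\neg R(f) \land R(c))) \land (\forall g\, \neg S(g,g)) \land (\forall e\, \neg S(e,e)) \land (\exists b\, \neg R(b))
All bound variables are already distinct, so no renaming is needed.
Extract every quantifier outward, since the variables are now distinct and don't occur free across branches:
  \forall c\, \forall f\, \forall g\, \forall e\, \exists b\, (\neg R(f) \land R(c) \land \neg S(g,g) \land \neg S(e,e) \land \neg R(b))
The quantifier \exists f sits under an odd number of negations (counting the antecedent side of each →), so it flips to \forall f.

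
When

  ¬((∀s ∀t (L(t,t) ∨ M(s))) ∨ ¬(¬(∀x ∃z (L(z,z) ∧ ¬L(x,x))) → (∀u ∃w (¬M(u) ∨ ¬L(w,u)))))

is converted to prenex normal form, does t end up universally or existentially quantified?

existential

Eliminate → and ↔ using ¬ and ∨.
  ¬((∀s ∀t (L(t,t) ∨ M(s))) ∨ ¬(¬¬(∀x ∃z (L(z,z) ∧ ¬L(x,x))) ∨ (∀u ∃w (¬M(u) ∨ ¬L(w,u)))))
Move each ¬ inward, flipping quantifiers it crosses:
  (∃s ∃t (¬L(t,t) ∧ ¬M(s))) ∧ ((∀x ∃z (L(z,z) ∧ ¬L(x,x))) ∨ (∀u ∃w (¬M(u) ∨ ¬L(w,u))))
Pull the quantifiers to the front (each side's bound variable is not free in the other side):
  ∃s ∃t ∀x ∃z ∀u ∃w (¬L(t,t) ∧ ¬M(s) ∧ (L(z,z) ∧ ¬L(x,x) ∨ ¬M(u) ∨ ¬L(w,u)))
The quantifier ∀t sits under an odd number of negations (counting the antecedent side of each →), so it flips to ∃t.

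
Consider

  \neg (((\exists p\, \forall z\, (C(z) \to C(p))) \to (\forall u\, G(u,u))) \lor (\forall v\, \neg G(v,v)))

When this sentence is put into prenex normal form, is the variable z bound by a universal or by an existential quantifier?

Rewrite implications/biconditionals: A → B as ¬A ∨ B.
  \neg (\neg (\exists p\, \forall z\, (\neg C(z) \lor C(p))) \lor (\forall u\, G(u,u)) \lor (\forall v\, \neg G(v,v)))
Drive negations inward (¬∀x A ≡ ∃x ¬A, ¬∃x A ≡ ∀x ¬A, De Morgan for ∧/∨):
  (\exists p\, \forall z\, (\neg C(z) \lor C(p))) \land (\exists u\, \neg G(u,u)) \land (\exists v\, G(v,v))
Finally move all quantifiers to the prefix:
  \exists p\, \forall z\, \exists u\, \exists v\, ((\neg C(z) \lor C(p)) \land \neg G(u,u) \land G(v,v))
The quantifier \forall z sits under an even number of negations (counting the antecedent side of each →), so it remains universal.

universal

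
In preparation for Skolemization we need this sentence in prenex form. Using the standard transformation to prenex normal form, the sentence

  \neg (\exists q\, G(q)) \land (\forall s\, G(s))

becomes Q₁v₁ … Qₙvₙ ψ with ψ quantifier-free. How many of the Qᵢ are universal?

2

Push ¬ through the quantifiers and connectives to reach negation normal form:
  (\forall q\, \neg G(q)) \land (\forall s\, G(s))
All bound variables are already distinct, so no renaming is needed.
Extract every quantifier outward, since the variables are now distinct and don't occur free across branches:
  \forall q\, \forall s\, (\neg G(q) \land G(s))
The prefix is \forall q \forall s: 2 universal, 0 existential.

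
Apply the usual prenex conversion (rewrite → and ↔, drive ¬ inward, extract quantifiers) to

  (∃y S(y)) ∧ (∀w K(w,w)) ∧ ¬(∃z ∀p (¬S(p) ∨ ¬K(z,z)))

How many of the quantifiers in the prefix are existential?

2

Push ¬ through the quantifiers and connectives to reach negation normal form:
  (∃y S(y)) ∧ (∀w K(w,w)) ∧ (∀z ∃p (S(p) ∧ K(z,z)))
All bound variables are already distinct, so no renaming is needed.
Extract every quantifier outward, since the variables are now distinct and don't occur free across branches:
  ∃y ∀w ∀z ∃p (S(y) ∧ K(w,w) ∧ S(p) ∧ K(z,z))
The prefix is ∃y ∀w ∀z ∃p: 2 universal, 2 existential.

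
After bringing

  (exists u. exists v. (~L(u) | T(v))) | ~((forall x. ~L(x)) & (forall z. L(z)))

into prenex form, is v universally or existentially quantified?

Move each ¬ inward, flipping quantifiers it crosses:
  (exists u. exists v. (~L(u) | T(v))) | (exists x. L(x)) | (exists z. ~L(z))
All bound variables are already distinct, so no renaming is needed.
Pull the quantifiers to the front (each side's bound variable is not free in the other side):
  exists u. exists v. exists x. exists z. (~L(u) | T(v) | L(x) | ~L(z))
The quantifier exists v sits under an even number of negations, so it remains existential.

existential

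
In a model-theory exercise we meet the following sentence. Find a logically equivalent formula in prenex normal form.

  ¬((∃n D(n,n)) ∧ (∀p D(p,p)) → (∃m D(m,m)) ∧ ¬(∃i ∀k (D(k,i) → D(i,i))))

∃n ∀p ∀m ∃i ∀k (D(n,n) ∧ D(p,p) ∧ (¬D(m,m) ∨ ¬D(k,i) ∨ D(i,i)))

Rewrite implications/biconditionals: A → B as ¬A ∨ B.
  ¬(¬((∃n D(n,n)) ∧ (∀p D(p,p))) ∨ (∃m D(m,m)) ∧ ¬(∃i ∀k (¬D(k,i) ∨ D(i,i))))
Drive negations inward (¬∀x A ≡ ∃x ¬A, ¬∃x A ≡ ∀x ¬A, De Morgan for ∧/∨):
  (∃n D(n,n)) ∧ (∀p D(p,p)) ∧ ((∀m ¬D(m,m)) ∨ (∃i ∀k (¬D(k,i) ∨ D(i,i))))
All bound variables are already distinct, so no renaming is needed.
Finally move all quantifiers to the prefix:
  ∃n ∀p ∀m ∃i ∀k (D(n,n) ∧ D(p,p) ∧ (¬D(m,m) ∨ ¬D(k,i) ∨ D(i,i)))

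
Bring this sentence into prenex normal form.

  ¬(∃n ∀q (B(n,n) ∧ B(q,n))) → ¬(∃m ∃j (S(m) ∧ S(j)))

First replace A → B with ¬A ∨ B.
  ¬¬(∃n ∀q (B(n,n) ∧ B(q,n))) ∨ ¬(∃m ∃j (S(m) ∧ S(j)))
Push ¬ through the quantifiers and connectives to reach negation normal form:
  (∃n ∀q (B(n,n) ∧ B(q,n))) ∨ (∀m ∀j (¬S(m) ∨ ¬S(j)))
All bound variables are already distinct, so no renaming is needed.
Finally move all quantifiers to the prefix:
  ∃n ∀q ∀m ∀j (B(n,n) ∧ B(q,n) ∨ ¬S(m) ∨ ¬S(j))

∃n ∀q ∀m ∀j (B(n,n) ∧ B(q,n) ∨ ¬S(m) ∨ ¬S(j))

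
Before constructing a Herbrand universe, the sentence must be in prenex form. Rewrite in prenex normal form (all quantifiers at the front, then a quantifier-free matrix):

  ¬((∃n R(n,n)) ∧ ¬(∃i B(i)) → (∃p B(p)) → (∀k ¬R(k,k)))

First replace A → B with ¬A ∨ B.
  ¬(¬((∃n R(n,n)) ∧ ¬(∃i B(i))) ∨ ¬(∃p B(p)) ∨ (∀k ¬R(k,k)))
Drive negations inward (¬∀x A ≡ ∃x ¬A, ¬∃x A ≡ ∀x ¬A, De Morgan for ∧/∨):
  (∃n R(n,n)) ∧ (∀i ¬B(i)) ∧ (∃p B(p)) ∧ (∃k R(k,k))
All bound variables are already distinct, so no renaming is needed.
Extract every quantifier outward, since the variables are now distinct and don't occur free across branches:
  ∃n ∀i ∃p ∃k (R(n,n) ∧ ¬B(i) ∧ B(p) ∧ R(k,k))

∃n ∀i ∃p ∃k (R(n,n) ∧ ¬B(i) ∧ B(p) ∧ R(k,k))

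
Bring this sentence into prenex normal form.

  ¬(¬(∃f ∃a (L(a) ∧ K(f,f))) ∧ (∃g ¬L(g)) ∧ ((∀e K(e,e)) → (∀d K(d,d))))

Eliminate → and ↔ using ¬ and ∨.
  ¬(¬(∃f ∃a (L(a) ∧ K(f,f))) ∧ (∃g ¬L(g)) ∧ (¬(∀e K(e,e)) ∨ (∀d K(d,d))))
Push ¬ through the quantifiers and connectives to reach negation normal form:
  (∃f ∃a (L(a) ∧ K(f,f))) ∨ (∀g L(g)) ∨ (∀e K(e,e)) ∧ (∃d ¬K(d,d))
All bound variables are already distinct, so no renaming is needed.
Pull the quantifiers to the front (each side's bound variable is not free in the other side):
  ∃f ∃a ∀g ∀e ∃d (L(a) ∧ K(f,f) ∨ L(g) ∨ K(e,e) ∧ ¬K(d,d))

∃f ∃a ∀g ∀e ∃d (L(a) ∧ K(f,f) ∨ L(g) ∨ K(e,e) ∧ ¬K(d,d))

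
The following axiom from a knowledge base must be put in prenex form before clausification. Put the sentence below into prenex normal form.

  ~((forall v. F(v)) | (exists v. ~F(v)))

Drive negations inward (¬∀x A ≡ ∃x ¬A, ¬∃x A ≡ ∀x ¬A, De Morgan for ∧/∨):
  (exists v. ~F(v)) & (forall v. F(v))
Rename bound variables to avoid capture: v↦v1.
  (exists v. ~F(v)) & (forall v1. F(v1))
Finally move all quantifiers to the prefix:
  exists v. forall v1. (~F(v) & F(v1))

exists v. forall v1. (~F(v) & F(v1))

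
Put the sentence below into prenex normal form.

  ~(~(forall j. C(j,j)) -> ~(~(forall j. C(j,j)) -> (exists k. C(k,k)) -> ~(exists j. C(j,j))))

exists j. forall b. forall k. forall t. (~C(j,j) & (C(b,b) | ~C(k,k) | ~C(t,t)))

Rewrite implications/biconditionals: A → B as ¬A ∨ B.
  ~(~~(forall j. C(j,j)) | ~(~~(forall j. C(j,j)) | ~(exists k. C(k,k)) | ~(exists j. C(j,j))))
Drive negations inward (¬∀x A ≡ ∃x ¬A, ¬∃x A ≡ ∀x ¬A, De Morgan for ∧/∨):
  (exists j. ~C(j,j)) & ((forall j. C(j,j)) | (forall k. ~C(k,k)) | (forall j. ~C(j,j)))
Rename bound variables to avoid capture: j↦b, j↦t.
  (exists j. ~C(j,j)) & ((forall b. C(b,b)) | (forall k. ~C(k,k)) | (forall t. ~C(t,t)))
Pull the quantifiers to the front (each side's bound variable is not free in the other side):
  exists j. forall b. forall k. forall t. (~C(j,j) & (C(b,b) | ~C(k,k) | ~C(t,t)))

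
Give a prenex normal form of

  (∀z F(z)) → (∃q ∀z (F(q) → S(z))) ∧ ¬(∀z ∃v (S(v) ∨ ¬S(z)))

Rewrite implications/biconditionals: A → B as ¬A ∨ B.
  ¬(∀z F(z)) ∨ (∃q ∀z (¬F(q) ∨ S(z))) ∧ ¬(∀z ∃v (S(v) ∨ ¬S(z)))
Move each ¬ inward, flipping quantifiers it crosses:
  (∃z ¬F(z)) ∨ (∃q ∀z (¬F(q) ∨ S(z))) ∧ (∃z ∀v (¬S(v) ∧ S(z)))
Give each quantifier a distinct variable: z↦b, z↦w.
  (∃z ¬F(z)) ∨ (∃q ∀b (¬F(q) ∨ S(b))) ∧ (∃w ∀v (¬S(v) ∧ S(w)))
Extract every quantifier outward, since the variables are now distinct and don't occur free across branches:
  ∃z ∃q ∀b ∃w ∀v (¬F(z) ∨ (¬F(q) ∨ S(b)) ∧ ¬S(v) ∧ S(w))

∃z ∃q ∀b ∃w ∀v (¬F(z) ∨ (¬F(q) ∨ S(b)) ∧ ¬S(v) ∧ S(w))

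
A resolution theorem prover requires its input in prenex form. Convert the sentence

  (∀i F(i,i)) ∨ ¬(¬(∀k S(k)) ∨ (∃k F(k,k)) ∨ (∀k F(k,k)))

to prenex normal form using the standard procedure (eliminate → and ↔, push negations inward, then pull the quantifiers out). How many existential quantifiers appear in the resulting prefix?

Move each ¬ inward, flipping quantifiers it crosses:
  (∀i F(i,i)) ∨ (∀k S(k)) ∧ (∀k ¬F(k,k)) ∧ (∃k ¬F(k,k))
Standardize variables apart so no two quantifiers bind the same name: k↦w, k↦q.
  (∀i F(i,i)) ∨ (∀k S(k)) ∧ (∀w ¬F(w,w)) ∧ (∃q ¬F(q,q))
Extract every quantifier outward, since the variables are now distinct and don't occur free across branches:
  ∀i ∀k ∀w ∃q (F(i,i) ∨ S(k) ∧ ¬F(w,w) ∧ ¬F(q,q))
The prefix is ∀i ∀k ∀w ∃q: 3 universal, 1 existential.

1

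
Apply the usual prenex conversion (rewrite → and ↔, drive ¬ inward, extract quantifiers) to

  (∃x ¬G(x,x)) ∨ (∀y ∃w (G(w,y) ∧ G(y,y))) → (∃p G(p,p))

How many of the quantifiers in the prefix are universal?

Eliminate → and ↔ using ¬ and ∨.
  ¬((∃x ¬G(x,x)) ∨ (∀y ∃w (G(w,y) ∧ G(y,y)))) ∨ (∃p G(p,p))
Drive negations inward (¬∀x A ≡ ∃x ¬A, ¬∃x A ≡ ∀x ¬A, De Morgan for ∧/∨):
  (∀x G(x,x)) ∧ (∃y ∀w (¬G(w,y) ∨ ¬G(y,y))) ∨ (∃p G(p,p))
Extract every quantifier outward, since the variables are now distinct and don't occur free across branches:
  ∀x ∃y ∀w ∃p (G(x,x) ∧ (¬G(w,y) ∨ ¬G(y,y)) ∨ G(p,p))
The prefix is ∀x ∃y ∀w ∃p: 2 universal, 2 existential.

2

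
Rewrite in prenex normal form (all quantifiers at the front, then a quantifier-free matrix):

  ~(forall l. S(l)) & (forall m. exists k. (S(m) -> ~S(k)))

exists l. forall m. exists k. (~S(l) & (~S(m) | ~S(k)))

First replace A → B with ¬A ∨ B.
  ~(forall l. S(l)) & (forall m. exists k. (~S(m) | ~S(k)))
Drive negations inward (¬∀x A ≡ ∃x ¬A, ¬∃x A ≡ ∀x ¬A, De Morgan for ∧/∨):
  (exists l. ~S(l)) & (forall m. exists k. (~S(m) | ~S(k)))
Pull the quantifiers to the front (each side's bound variable is not free in the other side):
  exists l. forall m. exists k. (~S(l) & (~S(m) | ~S(k)))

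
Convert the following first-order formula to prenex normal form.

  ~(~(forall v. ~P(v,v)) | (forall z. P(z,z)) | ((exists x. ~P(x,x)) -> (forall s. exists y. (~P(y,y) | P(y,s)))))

First replace A → B with ¬A ∨ B.
  ~(~(forall v. ~P(v,v)) | (forall z. P(z,z)) | ~(exists x. ~P(x,x)) | (forall s. exists y. (~P(y,y) | P(y,s))))
Drive negations inward (¬∀x A ≡ ∃x ¬A, ¬∃x A ≡ ∀x ¬A, De Morgan for ∧/∨):
  (forall v. ~P(v,v)) & (exists z. ~P(z,z)) & (exists x. ~P(x,x)) & (exists s. forall y. (P(y,y) & ~P(y,s)))
Finally move all quantifiers to the prefix:
  forall v. exists z. exists x. exists s. forall y. (~P(v,v) & ~P(z,z) & ~P(x,x) & P(y,y) & ~P(y,s))

forall v. exists z. exists x. exists s. forall y. (~P(v,v) & ~P(z,z) & ~P(x,x) & P(y,y) & ~P(y,s))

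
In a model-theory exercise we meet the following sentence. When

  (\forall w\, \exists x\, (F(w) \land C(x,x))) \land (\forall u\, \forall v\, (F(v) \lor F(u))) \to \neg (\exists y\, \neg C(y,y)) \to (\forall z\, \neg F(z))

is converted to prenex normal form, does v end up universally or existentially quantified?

Eliminate → and ↔ using ¬ and ∨.
  \neg ((\forall w\, \exists x\, (F(w) \land C(x,x))) \land (\forall u\, \forall v\, (F(v) \lor F(u)))) \lor \neg \neg (\exists y\, \neg C(y,y)) \lor (\forall z\, \neg F(z))
Push ¬ through the quantifiers and connectives to reach negation normal form:
  (\exists w\, \forall x\, (\neg F(w) \lor \neg C(x,x))) \lor (\exists u\, \exists v\, (\neg F(v) \land \neg F(u))) \lor (\exists y\, \neg C(y,y)) \lor (\forall z\, \neg F(z))
Pull the quantifiers to the front (each side's bound variable is not free in the other side):
  \exists w\, \forall x\, \exists u\, \exists v\, \exists y\, \forall z\, (\neg F(w) \lor \neg C(x,x) \lor \neg F(v) \land \neg F(u) \lor \neg C(y,y) \lor \neg F(z))
The quantifier \forall v sits under an odd number of negations (counting the antecedent side of each →), so it flips to \exists v.

existential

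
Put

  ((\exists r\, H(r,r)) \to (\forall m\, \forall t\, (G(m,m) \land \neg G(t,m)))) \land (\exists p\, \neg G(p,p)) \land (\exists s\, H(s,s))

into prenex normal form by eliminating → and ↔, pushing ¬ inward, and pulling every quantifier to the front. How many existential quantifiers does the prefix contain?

2

Rewrite implications/biconditionals: A → B as ¬A ∨ B.
  (\neg (\exists r\, H(r,r)) \lor (\forall m\, \forall t\, (G(m,m) \land \neg G(t,m)))) \land (\exists p\, \neg G(p,p)) \land (\exists s\, H(s,s))
Drive negations inward (¬∀x A ≡ ∃x ¬A, ¬∃x A ≡ ∀x ¬A, De Morgan for ∧/∨):
  ((\forall r\, \neg H(r,r)) \lor (\forall m\, \forall t\, (G(m,m) \land \neg G(t,m)))) \land (\exists p\, \neg G(p,p)) \land (\exists s\, H(s,s))
All bound variables are already distinct, so no renaming is needed.
Extract every quantifier outward, since the variables are now distinct and don't occur free across branches:
  \forall r\, \forall m\, \forall t\, \exists p\, \exists s\, ((\neg H(r,r) \lor G(m,m) \land \neg G(t,m)) \land \neg G(p,p) \land H(s,s))
The prefix is \forall r \forall m \forall t \exists p \exists s: 3 universal, 2 existential.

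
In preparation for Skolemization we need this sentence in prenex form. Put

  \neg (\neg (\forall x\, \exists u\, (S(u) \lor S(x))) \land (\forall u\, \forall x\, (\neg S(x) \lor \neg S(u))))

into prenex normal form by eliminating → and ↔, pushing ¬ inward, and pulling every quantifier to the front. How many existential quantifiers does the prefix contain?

Move each ¬ inward, flipping quantifiers it crosses:
  (\forall x\, \exists u\, (S(u) \lor S(x))) \lor (\exists u\, \exists x\, (S(x) \land S(u)))
Rename bound variables to avoid capture: u↦v, x↦s.
  (\forall x\, \exists u\, (S(u) \lor S(x))) \lor (\exists v\, \exists s\, (S(s) \land S(v)))
Extract every quantifier outward, since the variables are now distinct and don't occur free across branches:
  \forall x\, \exists u\, \exists v\, \exists s\, (S(u) \lor S(x) \lor S(s) \land S(v))
The prefix is \forall x \exists u \exists v \exists s: 1 universal, 3 existential.

3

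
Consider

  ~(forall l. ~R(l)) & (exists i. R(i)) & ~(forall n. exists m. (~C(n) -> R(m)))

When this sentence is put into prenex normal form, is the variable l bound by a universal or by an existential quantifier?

First replace A → B with ¬A ∨ B.
  ~(forall l. ~R(l)) & (exists i. R(i)) & ~(forall n. exists m. (~~C(n) | R(m)))
Drive negations inward (¬∀x A ≡ ∃x ¬A, ¬∃x A ≡ ∀x ¬A, De Morgan for ∧/∨):
  (exists l. R(l)) & (exists i. R(i)) & (exists n. forall m. (~C(n) & ~R(m)))
All bound variables are already distinct, so no renaming is needed.
Pull the quantifiers to the front (each side's bound variable is not free in the other side):
  exists l. exists i. exists n. forall m. (R(l) & R(i) & ~C(n) & ~R(m))
The quantifier forall l sits under an odd number of negations (counting the antecedent side of each →), so it flips to exists l.

existential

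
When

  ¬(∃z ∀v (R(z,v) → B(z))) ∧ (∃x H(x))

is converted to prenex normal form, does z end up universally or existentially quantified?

universal

Rewrite implications/biconditionals: A → B as ¬A ∨ B.
  ¬(∃z ∀v (¬R(z,v) ∨ B(z))) ∧ (∃x H(x))
Move each ¬ inward, flipping quantifiers it crosses:
  (∀z ∃v (R(z,v) ∧ ¬B(z))) ∧ (∃x H(x))
Pull the quantifiers to the front (each side's bound variable is not free in the other side):
  ∀z ∃v ∃x (R(z,v) ∧ ¬B(z) ∧ H(x))
The quantifier ∃z sits under an odd number of negations (counting the antecedent side of each →), so it flips to ∀z.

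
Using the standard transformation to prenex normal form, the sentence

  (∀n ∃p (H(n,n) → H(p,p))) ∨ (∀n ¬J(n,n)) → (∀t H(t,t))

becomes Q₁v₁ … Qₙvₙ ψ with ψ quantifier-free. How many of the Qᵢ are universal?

Eliminate → and ↔ using ¬ and ∨.
  ¬((∀n ∃p (¬H(n,n) ∨ H(p,p))) ∨ (∀n ¬J(n,n))) ∨ (∀t H(t,t))
Drive negations inward (¬∀x A ≡ ∃x ¬A, ¬∃x A ≡ ∀x ¬A, De Morgan for ∧/∨):
  (∃n ∀p (H(n,n) ∧ ¬H(p,p))) ∧ (∃n J(n,n)) ∨ (∀t H(t,t))
Give each quantifier a distinct variable: n↦z.
  (∃n ∀p (H(n,n) ∧ ¬H(p,p))) ∧ (∃z J(z,z)) ∨ (∀t H(t,t))
Finally move all quantifiers to the prefix:
  ∃n ∀p ∃z ∀t (H(n,n) ∧ ¬H(p,p) ∧ J(z,z) ∨ H(t,t))
The prefix is ∃n ∀p ∃z ∀t: 2 universal, 2 existential.

2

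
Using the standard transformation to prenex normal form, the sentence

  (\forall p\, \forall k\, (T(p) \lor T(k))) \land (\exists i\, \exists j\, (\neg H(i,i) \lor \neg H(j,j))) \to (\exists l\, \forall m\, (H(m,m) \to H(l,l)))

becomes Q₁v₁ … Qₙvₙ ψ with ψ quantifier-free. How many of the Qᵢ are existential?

3

Rewrite implications/biconditionals: A → B as ¬A ∨ B.
  \neg ((\forall p\, \forall k\, (T(p) \lor T(k))) \land (\exists i\, \exists j\, (\neg H(i,i) \lor \neg H(j,j)))) \lor (\exists l\, \forall m\, (\neg H(m,m) \lor H(l,l)))
Drive negations inward (¬∀x A ≡ ∃x ¬A, ¬∃x A ≡ ∀x ¬A, De Morgan for ∧/∨):
  (\exists p\, \exists k\, (\neg T(p) \land \neg T(k))) \lor (\forall i\, \forall j\, (H(i,i) \land H(j,j))) \lor (\exists l\, \forall m\, (\neg H(m,m) \lor H(l,l)))
Finally move all quantifiers to the prefix:
  \exists p\, \exists k\, \forall i\, \forall j\, \exists l\, \forall m\, (\neg T(p) \land \neg T(k) \lor H(i,i) \land H(j,j) \lor \neg H(m,m) \lor H(l,l))
The prefix is \exists p \exists k \forall i \forall j \exists l \forall m: 3 universal, 3 existential.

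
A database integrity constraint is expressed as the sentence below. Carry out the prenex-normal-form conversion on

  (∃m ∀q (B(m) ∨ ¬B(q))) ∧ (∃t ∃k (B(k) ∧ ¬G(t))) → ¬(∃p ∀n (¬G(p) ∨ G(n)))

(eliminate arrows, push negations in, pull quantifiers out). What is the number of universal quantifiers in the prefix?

First replace A → B with ¬A ∨ B.
  ¬((∃m ∀q (B(m) ∨ ¬B(q))) ∧ (∃t ∃k (B(k) ∧ ¬G(t)))) ∨ ¬(∃p ∀n (¬G(p) ∨ G(n)))
Move each ¬ inward, flipping quantifiers it crosses:
  (∀m ∃q (¬B(m) ∧ B(q))) ∨ (∀t ∀k (¬B(k) ∨ G(t))) ∨ (∀p ∃n (G(p) ∧ ¬G(n)))
All bound variables are already distinct, so no renaming is needed.
Finally move all quantifiers to the prefix:
  ∀m ∃q ∀t ∀k ∀p ∃n (¬B(m) ∧ B(q) ∨ ¬B(k) ∨ G(t) ∨ G(p) ∧ ¬G(n))
The prefix is ∀m ∃q ∀t ∀k ∀p ∃n: 4 universal, 2 existential.

4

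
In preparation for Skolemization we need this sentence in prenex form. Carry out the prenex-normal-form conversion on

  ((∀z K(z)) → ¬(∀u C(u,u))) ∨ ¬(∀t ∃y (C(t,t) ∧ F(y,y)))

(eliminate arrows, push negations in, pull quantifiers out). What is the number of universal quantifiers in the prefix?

1

Rewrite implications/biconditionals: A → B as ¬A ∨ B.
  ¬(∀z K(z)) ∨ ¬(∀u C(u,u)) ∨ ¬(∀t ∃y (C(t,t) ∧ F(y,y)))
Move each ¬ inward, flipping quantifiers it crosses:
  (∃z ¬K(z)) ∨ (∃u ¬C(u,u)) ∨ (∃t ∀y (¬C(t,t) ∨ ¬F(y,y)))
All bound variables are already distinct, so no renaming is needed.
Extract every quantifier outward, since the variables are now distinct and don't occur free across branches:
  ∃z ∃u ∃t ∀y (¬K(z) ∨ ¬C(u,u) ∨ ¬C(t,t) ∨ ¬F(y,y))
The prefix is ∃z ∃u ∃t ∀y: 1 universal, 3 existential.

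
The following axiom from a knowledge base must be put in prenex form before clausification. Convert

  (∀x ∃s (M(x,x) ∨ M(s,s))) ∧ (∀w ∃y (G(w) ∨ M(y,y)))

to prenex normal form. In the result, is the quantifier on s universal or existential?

existential

All bound variables are already distinct, so no renaming is needed.
Finally move all quantifiers to the prefix:
  ∀x ∃s ∀w ∃y ((M(x,x) ∨ M(s,s)) ∧ (G(w) ∨ M(y,y)))
The quantifier ∃s sits under an even number of negations, so it remains existential.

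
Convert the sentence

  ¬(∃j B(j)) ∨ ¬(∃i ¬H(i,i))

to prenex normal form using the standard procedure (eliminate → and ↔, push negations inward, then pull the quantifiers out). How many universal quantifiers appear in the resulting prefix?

Move each ¬ inward, flipping quantifiers it crosses:
  (∀j ¬B(j)) ∨ (∀i H(i,i))
All bound variables are already distinct, so no renaming is needed.
Finally move all quantifiers to the prefix:
  ∀j ∀i (¬B(j) ∨ H(i,i))
The prefix is ∀j ∀i: 2 universal, 0 existential.

2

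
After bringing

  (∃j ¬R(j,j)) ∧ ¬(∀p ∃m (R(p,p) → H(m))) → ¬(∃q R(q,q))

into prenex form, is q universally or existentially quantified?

First replace A → B with ¬A ∨ B.
  ¬((∃j ¬R(j,j)) ∧ ¬(∀p ∃m (¬R(p,p) ∨ H(m)))) ∨ ¬(∃q R(q,q))
Push ¬ through the quantifiers and connectives to reach negation normal form:
  (∀j R(j,j)) ∨ (∀p ∃m (¬R(p,p) ∨ H(m))) ∨ (∀q ¬R(q,q))
All bound variables are already distinct, so no renaming is needed.
Pull the quantifiers to the front (each side's bound variable is not free in the other side):
  ∀j ∀p ∃m ∀q (R(j,j) ∨ ¬R(p,p) ∨ H(m) ∨ ¬R(q,q))
The quantifier ∃q sits under an odd number of negations (counting the antecedent side of each →), so it flips to ∀q.

universal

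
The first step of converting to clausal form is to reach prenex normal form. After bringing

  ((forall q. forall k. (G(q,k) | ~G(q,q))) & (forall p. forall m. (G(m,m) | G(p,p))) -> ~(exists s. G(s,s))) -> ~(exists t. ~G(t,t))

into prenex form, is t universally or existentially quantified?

First replace A → B with ¬A ∨ B.
  ~(~((forall q. forall k. (G(q,k) | ~G(q,q))) & (forall p. forall m. (G(m,m) | G(p,p)))) | ~(exists s. G(s,s))) | ~(exists t. ~G(t,t))
Drive negations inward (¬∀x A ≡ ∃x ¬A, ¬∃x A ≡ ∀x ¬A, De Morgan for ∧/∨):
  (forall q. forall k. (G(q,k) | ~G(q,q))) & (forall p. forall m. (G(m,m) | G(p,p))) & (exists s. G(s,s)) | (forall t. G(t,t))
All bound variables are already distinct, so no renaming is needed.
Pull the quantifiers to the front (each side's bound variable is not free in the other side):
  forall q. forall k. forall p. forall m. exists s. forall t. ((G(q,k) | ~G(q,q)) & (G(m,m) | G(p,p)) & G(s,s) | G(t,t))
The quantifier exists t sits under an odd number of negations (counting the antecedent side of each →), so it flips to forall t.

universal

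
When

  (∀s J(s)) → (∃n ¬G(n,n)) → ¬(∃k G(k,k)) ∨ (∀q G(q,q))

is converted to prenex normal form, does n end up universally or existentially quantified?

Eliminate → and ↔ using ¬ and ∨.
  ¬(∀s J(s)) ∨ ¬(∃n ¬G(n,n)) ∨ ¬(∃k G(k,k)) ∨ (∀q G(q,q))
Drive negations inward (¬∀x A ≡ ∃x ¬A, ¬∃x A ≡ ∀x ¬A, De Morgan for ∧/∨):
  (∃s ¬J(s)) ∨ (∀n G(n,n)) ∨ (∀k ¬G(k,k)) ∨ (∀q G(q,q))
Finally move all quantifiers to the prefix:
  ∃s ∀n ∀k ∀q (¬J(s) ∨ G(n,n) ∨ ¬G(k,k) ∨ G(q,q))
The quantifier ∃n sits under an odd number of negations (counting the antecedent side of each →), so it flips to ∀n.

universal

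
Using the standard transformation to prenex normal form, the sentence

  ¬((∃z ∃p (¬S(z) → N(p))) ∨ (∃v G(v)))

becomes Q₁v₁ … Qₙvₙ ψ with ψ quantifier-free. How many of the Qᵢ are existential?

Rewrite implications/biconditionals: A → B as ¬A ∨ B.
  ¬((∃z ∃p (¬¬S(z) ∨ N(p))) ∨ (∃v G(v)))
Drive negations inward (¬∀x A ≡ ∃x ¬A, ¬∃x A ≡ ∀x ¬A, De Morgan for ∧/∨):
  (∀z ∀p (¬S(z) ∧ ¬N(p))) ∧ (∀v ¬G(v))
Pull the quantifiers to the front (each side's bound variable is not free in the other side):
  ∀z ∀p ∀v (¬S(z) ∧ ¬N(p) ∧ ¬G(v))
The prefix is ∀z ∀p ∀v: 3 universal, 0 existential.

0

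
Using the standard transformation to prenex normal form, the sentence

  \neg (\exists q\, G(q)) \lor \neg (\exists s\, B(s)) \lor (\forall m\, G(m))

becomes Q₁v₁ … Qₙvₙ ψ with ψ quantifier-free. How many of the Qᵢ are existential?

Move each ¬ inward, flipping quantifiers it crosses:
  (\forall q\, \neg G(q)) \lor (\forall s\, \neg B(s)) \lor (\forall m\, G(m))
All bound variables are already distinct, so no renaming is needed.
Pull the quantifiers to the front (each side's bound variable is not free in the other side):
  \forall q\, \forall s\, \forall m\, (\neg G(q) \lor \neg B(s) \lor G(m))
The prefix is \forall q \forall s \forall m: 3 universal, 0 existential.

0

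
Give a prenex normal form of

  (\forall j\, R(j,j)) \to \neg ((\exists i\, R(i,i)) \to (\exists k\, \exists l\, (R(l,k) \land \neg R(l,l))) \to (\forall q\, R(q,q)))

Eliminate → and ↔ using ¬ and ∨.
  \neg (\forall j\, R(j,j)) \lor \neg (\neg (\exists i\, R(i,i)) \lor \neg (\exists k\, \exists l\, (R(l,k) \land \neg R(l,l))) \lor (\forall q\, R(q,q)))
Move each ¬ inward, flipping quantifiers it crosses:
  (\exists j\, \neg R(j,j)) \lor (\exists i\, R(i,i)) \land (\exists k\, \exists l\, (R(l,k) \land \neg R(l,l))) \land (\exists q\, \neg R(q,q))
All bound variables are already distinct, so no renaming is needed.
Finally move all quantifiers to the prefix:
  \exists j\, \exists i\, \exists k\, \exists l\, \exists q\, (\neg R(j,j) \lor R(i,i) \land R(l,k) \land \neg R(l,l) \land \neg R(q,q))

\exists j\, \exists i\, \exists k\, \exists l\, \exists q\, (\neg R(j,j) \lor R(i,i) \land R(l,k) \land \neg R(l,l) \land \neg R(q,q))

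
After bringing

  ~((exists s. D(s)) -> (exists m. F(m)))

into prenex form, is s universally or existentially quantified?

First replace A → B with ¬A ∨ B.
  ~(~(exists s. D(s)) | (exists m. F(m)))
Push ¬ through the quantifiers and connectives to reach negation normal form:
  (exists s. D(s)) & (forall m. ~F(m))
All bound variables are already distinct, so no renaming is needed.
Pull the quantifiers to the front (each side's bound variable is not free in the other side):
  exists s. forall m. (D(s) & ~F(m))
The quantifier exists s sits under an even number of negations (counting the antecedent side of each →), so it remains existential.

existential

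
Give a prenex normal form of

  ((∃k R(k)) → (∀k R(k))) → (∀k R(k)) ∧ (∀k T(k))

Rewrite implications/biconditionals: A → B as ¬A ∨ B.
  ¬(¬(∃k R(k)) ∨ (∀k R(k))) ∨ (∀k R(k)) ∧ (∀k T(k))
Move each ¬ inward, flipping quantifiers it crosses:
  (∃k R(k)) ∧ (∃k ¬R(k)) ∨ (∀k R(k)) ∧ (∀k T(k))
Give each quantifier a distinct variable: k↦x, k↦u, k↦x1.
  (∃k R(k)) ∧ (∃x ¬R(x)) ∨ (∀u R(u)) ∧ (∀x1 T(x1))
Extract every quantifier outward, since the variables are now distinct and don't occur free across branches:
  ∃k ∃x ∀u ∀x1 (R(k) ∧ ¬R(x) ∨ R(u) ∧ T(x1))

∃k ∃x ∀u ∀x1 (R(k) ∧ ¬R(x) ∨ R(u) ∧ T(x1))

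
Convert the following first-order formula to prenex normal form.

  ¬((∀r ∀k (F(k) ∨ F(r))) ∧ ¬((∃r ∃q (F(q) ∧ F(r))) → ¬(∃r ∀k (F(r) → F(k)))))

Eliminate → and ↔ using ¬ and ∨.
  ¬((∀r ∀k (F(k) ∨ F(r))) ∧ ¬(¬(∃r ∃q (F(q) ∧ F(r))) ∨ ¬(∃r ∀k (¬F(r) ∨ F(k)))))
Move each ¬ inward, flipping quantifiers it crosses:
  (∃r ∃k (¬F(k) ∧ ¬F(r))) ∨ (∀r ∀q (¬F(q) ∨ ¬F(r))) ∨ (∀r ∃k (F(r) ∧ ¬F(k)))
Rename bound variables to avoid capture: r↦w1, r↦z, k↦y.
  (∃r ∃k (¬F(k) ∧ ¬F(r))) ∨ (∀w1 ∀q (¬F(q) ∨ ¬F(w1))) ∨ (∀z ∃y (F(z) ∧ ¬F(y)))
Pull the quantifiers to the front (each side's bound variable is not free in the other side):
  ∃r ∃k ∀w1 ∀q ∀z ∃y (¬F(k) ∧ ¬F(r) ∨ ¬F(q) ∨ ¬F(w1) ∨ F(z) ∧ ¬F(y))

∃r ∃k ∀w1 ∀q ∀z ∃y (¬F(k) ∧ ¬F(r) ∨ ¬F(q) ∨ ¬F(w1) ∨ F(z) ∧ ¬F(y))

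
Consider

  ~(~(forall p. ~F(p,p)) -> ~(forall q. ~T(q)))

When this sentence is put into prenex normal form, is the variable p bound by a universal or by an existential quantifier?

Eliminate → and ↔ using ¬ and ∨.
  ~(~~(forall p. ~F(p,p)) | ~(forall q. ~T(q)))
Drive negations inward (¬∀x A ≡ ∃x ¬A, ¬∃x A ≡ ∀x ¬A, De Morgan for ∧/∨):
  (exists p. F(p,p)) & (forall q. ~T(q))
Finally move all quantifiers to the prefix:
  exists p. forall q. (F(p,p) & ~T(q))
The quantifier forall p sits under an odd number of negations (counting the antecedent side of each →), so it flips to exists p.

existential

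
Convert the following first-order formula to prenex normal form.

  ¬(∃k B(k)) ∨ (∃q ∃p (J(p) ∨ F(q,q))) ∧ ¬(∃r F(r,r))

Drive negations inward (¬∀x A ≡ ∃x ¬A, ¬∃x A ≡ ∀x ¬A, De Morgan for ∧/∨):
  (∀k ¬B(k)) ∨ (∃q ∃p (J(p) ∨ F(q,q))) ∧ (∀r ¬F(r,r))
All bound variables are already distinct, so no renaming is needed.
Extract every quantifier outward, since the variables are now distinct and don't occur free across branches:
  ∀k ∃q ∃p ∀r (¬B(k) ∨ (J(p) ∨ F(q,q)) ∧ ¬F(r,r))

∀k ∃q ∃p ∀r (¬B(k) ∨ (J(p) ∨ F(q,q)) ∧ ¬F(r,r))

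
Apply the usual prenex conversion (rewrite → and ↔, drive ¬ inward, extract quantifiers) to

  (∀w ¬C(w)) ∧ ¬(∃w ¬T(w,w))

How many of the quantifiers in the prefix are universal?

Drive negations inward (¬∀x A ≡ ∃x ¬A, ¬∃x A ≡ ∀x ¬A, De Morgan for ∧/∨):
  (∀w ¬C(w)) ∧ (∀w T(w,w))
Standardize variables apart so no two quantifiers bind the same name: w↦z.
  (∀w ¬C(w)) ∧ (∀z T(z,z))
Extract every quantifier outward, since the variables are now distinct and don't occur free across branches:
  ∀w ∀z (¬C(w) ∧ T(z,z))
The prefix is ∀w ∀z: 2 universal, 0 existential.

2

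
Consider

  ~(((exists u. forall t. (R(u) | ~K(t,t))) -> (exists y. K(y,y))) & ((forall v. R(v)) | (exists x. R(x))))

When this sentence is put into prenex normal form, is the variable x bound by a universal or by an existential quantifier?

universal

First replace A → B with ¬A ∨ B.
  ~((~(exists u. forall t. (R(u) | ~K(t,t))) | (exists y. K(y,y))) & ((forall v. R(v)) | (exists x. R(x))))
Move each ¬ inward, flipping quantifiers it crosses:
  (exists u. forall t. (R(u) | ~K(t,t))) & (forall y. ~K(y,y)) | (exists v. ~R(v)) & (forall x. ~R(x))
All bound variables are already distinct, so no renaming is needed.
Pull the quantifiers to the front (each side's bound variable is not free in the other side):
  exists u. forall t. forall y. exists v. forall x. ((R(u) | ~K(t,t)) & ~K(y,y) | ~R(v) & ~R(x))
The quantifier exists x sits under an odd number of negations (counting the antecedent side of each →), so it flips to forall x.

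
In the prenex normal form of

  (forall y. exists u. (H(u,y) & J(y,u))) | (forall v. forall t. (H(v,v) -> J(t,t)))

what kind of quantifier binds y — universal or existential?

Rewrite implications/biconditionals: A → B as ¬A ∨ B.
  (forall y. exists u. (H(u,y) & J(y,u))) | (forall v. forall t. (~H(v,v) | J(t,t)))
All bound variables are already distinct, so no renaming is needed.
Pull the quantifiers to the front (each side's bound variable is not free in the other side):
  forall y. exists u. forall v. forall t. (H(u,y) & J(y,u) | ~H(v,v) | J(t,t))
The quantifier forall y sits under an even number of negations (counting the antecedent side of each →), so it remains universal.

universal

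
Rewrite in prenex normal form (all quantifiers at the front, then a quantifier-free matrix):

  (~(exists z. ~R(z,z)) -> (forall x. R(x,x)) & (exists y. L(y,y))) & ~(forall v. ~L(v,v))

exists z. forall x. exists y. exists v. ((~R(z,z) | R(x,x) & L(y,y)) & L(v,v))

First replace A → B with ¬A ∨ B.
  (~~(exists z. ~R(z,z)) | (forall x. R(x,x)) & (exists y. L(y,y))) & ~(forall v. ~L(v,v))
Move each ¬ inward, flipping quantifiers it crosses:
  ((exists z. ~R(z,z)) | (forall x. R(x,x)) & (exists y. L(y,y))) & (exists v. L(v,v))
All bound variables are already distinct, so no renaming is needed.
Pull the quantifiers to the front (each side's bound variable is not free in the other side):
  exists z. forall x. exists y. exists v. ((~R(z,z) | R(x,x) & L(y,y)) & L(v,v))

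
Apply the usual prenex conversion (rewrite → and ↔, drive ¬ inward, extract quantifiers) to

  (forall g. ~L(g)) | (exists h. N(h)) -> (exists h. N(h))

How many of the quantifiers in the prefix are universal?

1

First replace A → B with ¬A ∨ B.
  ~((forall g. ~L(g)) | (exists h. N(h))) | (exists h. N(h))
Move each ¬ inward, flipping quantifiers it crosses:
  (exists g. L(g)) & (forall h. ~N(h)) | (exists h. N(h))
Give each quantifier a distinct variable: h↦a.
  (exists g. L(g)) & (forall h. ~N(h)) | (exists a. N(a))
Extract every quantifier outward, since the variables are now distinct and don't occur free across branches:
  exists g. forall h. exists a. (L(g) & ~N(h) | N(a))
The prefix is exists g forall h exists a: 1 universal, 2 existential.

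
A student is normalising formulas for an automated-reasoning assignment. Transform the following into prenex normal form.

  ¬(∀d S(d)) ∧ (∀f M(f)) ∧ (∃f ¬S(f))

Push ¬ through the quantifiers and connectives to reach negation normal form:
  (∃d ¬S(d)) ∧ (∀f M(f)) ∧ (∃f ¬S(f))
Rename bound variables to avoid capture: f↦y.
  (∃d ¬S(d)) ∧ (∀f M(f)) ∧ (∃y ¬S(y))
Finally move all quantifiers to the prefix:
  ∃d ∀f ∃y (¬S(d) ∧ M(f) ∧ ¬S(y))

∃d ∀f ∃y (¬S(d) ∧ M(f) ∧ ¬S(y))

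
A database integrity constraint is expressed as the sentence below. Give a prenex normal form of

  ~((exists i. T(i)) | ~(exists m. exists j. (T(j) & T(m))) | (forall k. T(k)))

Push ¬ through the quantifiers and connectives to reach negation normal form:
  (forall i. ~T(i)) & (exists m. exists j. (T(j) & T(m))) & (exists k. ~T(k))
All bound variables are already distinct, so no renaming is needed.
Extract every quantifier outward, since the variables are now distinct and don't occur free across branches:
  forall i. exists m. exists j. exists k. (~T(i) & T(j) & T(m) & ~T(k))

forall i. exists m. exists j. exists k. (~T(i) & T(j) & T(m) & ~T(k))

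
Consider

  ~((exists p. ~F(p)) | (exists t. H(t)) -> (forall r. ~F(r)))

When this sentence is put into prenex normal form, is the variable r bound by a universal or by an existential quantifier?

Rewrite implications/biconditionals: A → B as ¬A ∨ B.
  ~(~((exists p. ~F(p)) | (exists t. H(t))) | (forall r. ~F(r)))
Move each ¬ inward, flipping quantifiers it crosses:
  ((exists p. ~F(p)) | (exists t. H(t))) & (exists r. F(r))
All bound variables are already distinct, so no renaming is needed.
Extract every quantifier outward, since the variables are now distinct and don't occur free across branches:
  exists p. exists t. exists r. ((~F(p) | H(t)) & F(r))
The quantifier forall r sits under an odd number of negations (counting the antecedent side of each →), so it flips to exists r.

existential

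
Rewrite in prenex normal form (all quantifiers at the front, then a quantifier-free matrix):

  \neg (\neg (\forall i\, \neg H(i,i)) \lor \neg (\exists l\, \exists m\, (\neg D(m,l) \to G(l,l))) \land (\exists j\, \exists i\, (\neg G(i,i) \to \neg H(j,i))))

\forall i\, \exists l\, \exists m\, \forall j\, \forall p\, (\neg H(i,i) \land (D(m,l) \lor G(l,l) \lor \neg G(p,p) \land H(j,p)))

Eliminate → and ↔ using ¬ and ∨.
  \neg (\neg (\forall i\, \neg H(i,i)) \lor \neg (\exists l\, \exists m\, (\neg \neg D(m,l) \lor G(l,l))) \land (\exists j\, \exists i\, (\neg \neg G(i,i) \lor \neg H(j,i))))
Push ¬ through the quantifiers and connectives to reach negation normal form:
  (\forall i\, \neg H(i,i)) \land ((\exists l\, \exists m\, (D(m,l) \lor G(l,l))) \lor (\forall j\, \forall i\, (\neg G(i,i) \land H(j,i))))
Give each quantifier a distinct variable: i↦p.
  (\forall i\, \neg H(i,i)) \land ((\exists l\, \exists m\, (D(m,l) \lor G(l,l))) \lor (\forall j\, \forall p\, (\neg G(p,p) \land H(j,p))))
Extract every quantifier outward, since the variables are now distinct and don't occur free across branches:
  \forall i\, \exists l\, \exists m\, \forall j\, \forall p\, (\neg H(i,i) \land (D(m,l) \lor G(l,l) \lor \neg G(p,p) \land H(j,p)))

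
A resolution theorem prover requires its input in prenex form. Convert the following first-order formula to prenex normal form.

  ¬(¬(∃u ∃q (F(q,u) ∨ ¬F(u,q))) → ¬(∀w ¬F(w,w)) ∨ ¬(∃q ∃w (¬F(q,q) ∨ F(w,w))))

Rewrite implications/biconditionals: A → B as ¬A ∨ B.
  ¬(¬¬(∃u ∃q (F(q,u) ∨ ¬F(u,q))) ∨ ¬(∀w ¬F(w,w)) ∨ ¬(∃q ∃w (¬F(q,q) ∨ F(w,w))))
Drive negations inward (¬∀x A ≡ ∃x ¬A, ¬∃x A ≡ ∀x ¬A, De Morgan for ∧/∨):
  (∀u ∀q (¬F(q,u) ∧ F(u,q))) ∧ (∀w ¬F(w,w)) ∧ (∃q ∃w (¬F(q,q) ∨ F(w,w)))
Give each quantifier a distinct variable: q↦x1, w↦y.
  (∀u ∀q (¬F(q,u) ∧ F(u,q))) ∧ (∀w ¬F(w,w)) ∧ (∃x1 ∃y (¬F(x1,x1) ∨ F(y,y)))
Extract every quantifier outward, since the variables are now distinct and don't occur free across branches:
  ∀u ∀q ∀w ∃x1 ∃y (¬F(q,u) ∧ F(u,q) ∧ ¬F(w,w) ∧ (¬F(x1,x1) ∨ F(y,y)))

∀u ∀q ∀w ∃x1 ∃y (¬F(q,u) ∧ F(u,q) ∧ ¬F(w,w) ∧ (¬F(x1,x1) ∨ F(y,y)))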